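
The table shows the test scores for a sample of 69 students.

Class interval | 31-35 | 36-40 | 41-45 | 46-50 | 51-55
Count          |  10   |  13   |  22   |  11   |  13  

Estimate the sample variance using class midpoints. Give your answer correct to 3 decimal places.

42.562

Midpoints: 33, 38, 43, 48, 53
n = 69, Σfm = 2987, mean = 43.2899
Σfm² = 132201
Σf(m − x̄)² = Σfm² − (Σfm)²/n = 132201 − 2987²/69 = 2894.2029
Sample variance = 2894.2029 / 68 = 42.5618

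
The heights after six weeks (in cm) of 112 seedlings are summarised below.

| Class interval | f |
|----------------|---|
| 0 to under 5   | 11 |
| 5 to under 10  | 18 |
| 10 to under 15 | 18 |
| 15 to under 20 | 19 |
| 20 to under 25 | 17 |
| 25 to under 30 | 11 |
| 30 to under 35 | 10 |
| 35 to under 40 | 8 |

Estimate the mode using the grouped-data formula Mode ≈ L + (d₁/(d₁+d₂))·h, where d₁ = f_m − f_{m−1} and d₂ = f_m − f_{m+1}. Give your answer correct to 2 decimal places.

Modal class: 15 to under 20 (highest frequency 19).
d₁ = 19 − 18 = 1, d₂ = 19 − 17 = 2
Mode ≈ 15 + (1/(1+2)) × 5 = 15 + 1.6667 = 16.6667

16.67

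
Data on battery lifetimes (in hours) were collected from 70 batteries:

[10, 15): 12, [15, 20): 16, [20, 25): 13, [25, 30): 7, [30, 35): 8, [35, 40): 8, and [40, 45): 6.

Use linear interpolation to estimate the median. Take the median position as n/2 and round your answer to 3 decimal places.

22.692

Cumulative frequencies: 12, 28, 41, 48, 56, 64, 70
n = 70; position = n/2 = 35.
This falls in the class [20, 25): L = 20, F = 28, f = 13, h = 5.
Median ≈ 20 + ((35 − 28) / 13) × 5 = 22.6923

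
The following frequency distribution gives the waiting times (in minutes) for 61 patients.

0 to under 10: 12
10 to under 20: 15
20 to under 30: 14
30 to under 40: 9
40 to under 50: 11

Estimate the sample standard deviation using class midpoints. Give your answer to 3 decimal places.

Midpoints: 5, 15, 25, 35, 45
n = 61, Σfm = 1445, mean = 23.6885
Σfm² = 45725
Σf(m − x̄)² = Σfm² − (Σfm)²/n = 45725 − 1445²/61 = 11495.0820
Sample variance = 11495.0820 / 60 = 191.5847
Standard deviation = √191.5847 = 13.8414

13.841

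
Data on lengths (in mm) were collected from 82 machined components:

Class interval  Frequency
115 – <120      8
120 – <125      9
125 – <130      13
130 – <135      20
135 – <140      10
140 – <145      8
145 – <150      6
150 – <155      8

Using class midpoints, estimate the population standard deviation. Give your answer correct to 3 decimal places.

Midpoints: 117.5, 122.5, 127.5, 132.5, 137.5, 142.5, 147.5, 152.5
n = 82, Σfm = 10970, mean = 133.7805
Σfm² = 1476062.5
Σf(m − x̄)² = Σfm² − (Σfm)²/n = 1476062.5 − 10970²/82 = 8490.5488
Population variance = 8490.5488 / 82 = 103.5433
Standard deviation = √103.5433 = 10.1756

10.176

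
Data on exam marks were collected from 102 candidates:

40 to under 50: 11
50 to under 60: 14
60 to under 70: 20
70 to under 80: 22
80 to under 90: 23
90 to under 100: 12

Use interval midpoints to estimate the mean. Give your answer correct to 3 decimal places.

71.667

Midpoints: 45, 55, 65, 75, 85, 95
Σfm = 11×45 + 14×55 + 20×65 + 22×75 + 23×85 + 12×95 = 7310
n = Σf = 102
Mean = 7310 / 102 = 71.6667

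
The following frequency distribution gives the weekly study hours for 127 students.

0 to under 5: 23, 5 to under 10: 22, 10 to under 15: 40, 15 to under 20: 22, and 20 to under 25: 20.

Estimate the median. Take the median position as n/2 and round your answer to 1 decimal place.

12.3

Cumulative frequencies: 23, 45, 85, 107, 127
n = 127; position = n/2 = 63.5.
This falls in the class 10 to under 15: L = 10, F = 45, f = 40, h = 5.
Median ≈ 10 + ((63.5 − 45) / 40) × 5 = 12.3125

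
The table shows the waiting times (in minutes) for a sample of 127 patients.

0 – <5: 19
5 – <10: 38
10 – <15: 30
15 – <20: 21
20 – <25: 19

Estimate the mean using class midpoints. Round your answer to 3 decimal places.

11.831

Midpoints: 2.5, 7.5, 12.5, 17.5, 22.5
Σfm = 19×2.5 + 38×7.5 + 30×12.5 + 21×17.5 + 19×22.5 = 1502.5
n = Σf = 127
Mean = 1502.5 / 127 = 11.8307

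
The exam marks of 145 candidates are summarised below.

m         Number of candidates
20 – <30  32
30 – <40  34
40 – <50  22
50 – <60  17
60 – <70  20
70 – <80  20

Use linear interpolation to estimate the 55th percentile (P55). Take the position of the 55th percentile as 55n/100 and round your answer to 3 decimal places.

Cumulative frequencies: 32, 66, 88, 105, 125, 145
n = 145; position = 55n/100 = 79.75.
This falls in the class 40 – <50: L = 40, F = 66, f = 22, h = 10.
55th percentile ≈ 40 + ((79.75 − 66) / 22) × 10 = 46.2500

46.250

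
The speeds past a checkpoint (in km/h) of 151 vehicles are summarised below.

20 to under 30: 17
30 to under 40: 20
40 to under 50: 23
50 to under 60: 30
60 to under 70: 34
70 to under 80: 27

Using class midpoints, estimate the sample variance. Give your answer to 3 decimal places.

262.349

Midpoints: 25, 35, 45, 55, 65, 75
n = 151, Σfm = 8045, mean = 53.2781
Σfm² = 467975
Σf(m − x̄)² = Σfm² − (Σfm)²/n = 467975 − 8045²/151 = 39352.3179
Sample variance = 39352.3179 / 150 = 262.3488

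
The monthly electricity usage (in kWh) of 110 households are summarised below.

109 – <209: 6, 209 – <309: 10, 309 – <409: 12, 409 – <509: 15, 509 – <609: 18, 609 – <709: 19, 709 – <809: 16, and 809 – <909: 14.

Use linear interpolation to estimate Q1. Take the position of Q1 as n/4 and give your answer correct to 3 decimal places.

Cumulative frequencies: 6, 16, 28, 43, 61, 80, 96, 110
n = 110; position = n/4 = 27.5.
This falls in the class 309 – <409: L = 309, F = 16, f = 12, h = 100.
Lower quartile ≈ 309 + ((27.5 − 16) / 12) × 100 = 404.8333

404.833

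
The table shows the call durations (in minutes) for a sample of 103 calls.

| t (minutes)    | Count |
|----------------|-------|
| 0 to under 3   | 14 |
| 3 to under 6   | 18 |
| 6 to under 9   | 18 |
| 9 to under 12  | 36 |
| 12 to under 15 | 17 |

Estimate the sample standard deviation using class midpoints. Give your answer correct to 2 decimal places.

Midpoints: 1.5, 4.5, 7.5, 10.5, 13.5
n = 103, Σfm = 844.5, mean = 8.1990
Σfm² = 8475.75
Σf(m − x̄)² = Σfm² − (Σfm)²/n = 8475.75 − 844.5²/103 = 1551.6699
Sample variance = 1551.6699 / 102 = 15.2125
Standard deviation = √15.2125 = 3.9003

3.90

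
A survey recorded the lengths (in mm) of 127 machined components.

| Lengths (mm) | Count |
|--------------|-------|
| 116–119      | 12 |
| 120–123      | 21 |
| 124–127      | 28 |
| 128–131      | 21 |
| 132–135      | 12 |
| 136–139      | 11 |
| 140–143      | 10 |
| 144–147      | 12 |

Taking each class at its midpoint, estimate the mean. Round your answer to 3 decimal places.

129.689

Midpoints: 117.5, 121.5, 125.5, 129.5, 133.5, 137.5, 141.5, 145.5
Σfm = 12×117.5 + 21×121.5 + 28×125.5 + 21×129.5 + 12×133.5 + 11×137.5 + 10×141.5 + 12×145.5 = 16470.5
n = Σf = 127
Mean = 16470.5 / 127 = 129.6890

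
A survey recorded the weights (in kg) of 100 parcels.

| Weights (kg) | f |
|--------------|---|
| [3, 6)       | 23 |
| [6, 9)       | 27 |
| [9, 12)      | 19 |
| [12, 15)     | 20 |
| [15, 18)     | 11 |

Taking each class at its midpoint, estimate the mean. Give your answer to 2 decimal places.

Midpoints: 4.5, 7.5, 10.5, 13.5, 16.5
Σfm = 23×4.5 + 27×7.5 + 19×10.5 + 20×13.5 + 11×16.5 = 957
n = Σf = 100
Mean = 957 / 100 = 9.5700

9.57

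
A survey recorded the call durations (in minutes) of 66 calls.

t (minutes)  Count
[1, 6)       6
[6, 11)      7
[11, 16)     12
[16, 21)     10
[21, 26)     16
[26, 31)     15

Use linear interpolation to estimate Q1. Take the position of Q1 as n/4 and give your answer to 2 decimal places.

Cumulative frequencies: 6, 13, 25, 35, 51, 66
n = 66; position = n/4 = 16.5.
This falls in the class [11, 16): L = 11, F = 13, f = 12, h = 5.
Lower quartile ≈ 11 + ((16.5 − 13) / 12) × 5 = 12.4583

12.46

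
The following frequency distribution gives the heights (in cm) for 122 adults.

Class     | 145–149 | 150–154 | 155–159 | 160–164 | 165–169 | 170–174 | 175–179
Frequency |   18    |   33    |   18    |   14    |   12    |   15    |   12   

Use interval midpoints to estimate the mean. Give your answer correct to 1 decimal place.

Midpoints: 147, 152, 157, 162, 167, 172, 177
Σfm = 18×147 + 33×152 + 18×157 + 14×162 + 12×167 + 15×172 + 12×177 = 19464
n = Σf = 122
Mean = 19464 / 122 = 159.5410

159.5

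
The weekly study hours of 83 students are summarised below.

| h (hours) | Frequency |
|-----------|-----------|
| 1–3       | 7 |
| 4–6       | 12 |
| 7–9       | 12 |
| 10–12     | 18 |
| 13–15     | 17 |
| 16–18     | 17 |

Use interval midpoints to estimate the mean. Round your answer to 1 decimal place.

10.8

Midpoints: 2, 5, 8, 11, 14, 17
Σfm = 7×2 + 12×5 + 12×8 + 18×11 + 17×14 + 17×17 = 895
n = Σf = 83
Mean = 895 / 83 = 10.7831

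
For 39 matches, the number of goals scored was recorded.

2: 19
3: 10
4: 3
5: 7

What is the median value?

3

Cumulative frequencies: 19, 29, 32, 39
n = 39, so the median is the value in position (n+1)/2 = 20.
Position 20 falls at value 3.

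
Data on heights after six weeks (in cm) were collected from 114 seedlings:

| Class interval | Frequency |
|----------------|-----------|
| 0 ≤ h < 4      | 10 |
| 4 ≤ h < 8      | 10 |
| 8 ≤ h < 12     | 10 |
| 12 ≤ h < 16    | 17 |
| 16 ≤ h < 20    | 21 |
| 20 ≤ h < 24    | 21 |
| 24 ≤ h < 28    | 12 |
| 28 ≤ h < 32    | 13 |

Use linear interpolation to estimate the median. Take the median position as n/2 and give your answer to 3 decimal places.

Cumulative frequencies: 10, 20, 30, 47, 68, 89, 101, 114
n = 114; position = n/2 = 57.
This falls in the class 16 ≤ h < 20: L = 16, F = 47, f = 21, h = 4.
Median ≈ 16 + ((57 − 47) / 21) × 4 = 17.9048

17.905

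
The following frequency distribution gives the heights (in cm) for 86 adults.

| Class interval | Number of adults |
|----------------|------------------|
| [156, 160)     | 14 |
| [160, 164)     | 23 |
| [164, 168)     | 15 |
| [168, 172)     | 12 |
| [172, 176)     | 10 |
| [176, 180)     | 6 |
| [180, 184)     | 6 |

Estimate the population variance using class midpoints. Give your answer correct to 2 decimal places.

Midpoints: 158, 162, 166, 170, 174, 178, 182
n = 86, Σfm = 14368, mean = 167.0698
Σfm² = 2404856
Σf(m − x̄)² = Σfm² − (Σfm)²/n = 2404856 − 14368²/86 = 4397.5814
Population variance = 4397.5814 / 86 = 51.1347

51.13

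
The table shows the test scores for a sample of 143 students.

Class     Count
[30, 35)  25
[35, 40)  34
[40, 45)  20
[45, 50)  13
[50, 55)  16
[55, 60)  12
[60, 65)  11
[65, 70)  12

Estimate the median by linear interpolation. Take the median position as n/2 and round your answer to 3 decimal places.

43.125

Cumulative frequencies: 25, 59, 79, 92, 108, 120, 131, 143
n = 143; position = n/2 = 71.5.
This falls in the class [40, 45): L = 40, F = 59, f = 20, h = 5.
Median ≈ 40 + ((71.5 − 59) / 20) × 5 = 43.1250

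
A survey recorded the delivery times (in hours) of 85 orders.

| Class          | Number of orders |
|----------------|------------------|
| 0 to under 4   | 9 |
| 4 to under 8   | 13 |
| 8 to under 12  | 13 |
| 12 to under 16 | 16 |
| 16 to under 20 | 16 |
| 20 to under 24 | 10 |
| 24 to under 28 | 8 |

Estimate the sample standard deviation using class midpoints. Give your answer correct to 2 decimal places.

Midpoints: 2, 6, 10, 14, 18, 22, 26
n = 85, Σfm = 1166, mean = 13.7176
Σfm² = 20372
Σf(m − x̄)² = Σfm² − (Σfm)²/n = 20372 − 1166²/85 = 4377.2235
Sample variance = 4377.2235 / 84 = 52.1098
Standard deviation = √52.1098 = 7.2187

7.22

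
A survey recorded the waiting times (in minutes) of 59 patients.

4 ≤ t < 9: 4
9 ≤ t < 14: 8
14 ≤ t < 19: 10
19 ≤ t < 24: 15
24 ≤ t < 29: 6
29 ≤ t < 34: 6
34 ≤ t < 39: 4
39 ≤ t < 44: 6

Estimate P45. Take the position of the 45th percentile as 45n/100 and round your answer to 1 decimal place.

20.5

Cumulative frequencies: 4, 12, 22, 37, 43, 49, 53, 59
n = 59; position = 45n/100 = 26.55.
This falls in the class 19 ≤ t < 24: L = 19, F = 22, f = 15, h = 5.
45th percentile ≈ 19 + ((26.55 − 22) / 15) × 5 = 20.5167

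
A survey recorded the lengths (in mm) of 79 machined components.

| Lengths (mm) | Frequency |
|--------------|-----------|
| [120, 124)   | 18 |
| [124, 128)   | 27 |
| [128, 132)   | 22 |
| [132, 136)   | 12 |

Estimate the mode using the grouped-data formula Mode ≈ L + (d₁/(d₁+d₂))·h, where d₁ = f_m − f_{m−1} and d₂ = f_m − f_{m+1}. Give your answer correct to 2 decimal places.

Modal class: [124, 128) (highest frequency 27).
d₁ = 27 − 18 = 9, d₂ = 27 − 22 = 5
Mode ≈ 124 + (9/(9+5)) × 4 = 124 + 2.5714 = 126.5714

126.57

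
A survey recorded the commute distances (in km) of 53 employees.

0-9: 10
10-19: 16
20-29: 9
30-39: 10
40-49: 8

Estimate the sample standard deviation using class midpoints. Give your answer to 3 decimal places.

13.595

Midpoints: 4.5, 14.5, 24.5, 34.5, 44.5
n = 53, Σfm = 1198.5, mean = 22.6132
Σfm² = 36713.25
Σf(m − x̄)² = Σfm² − (Σfm)²/n = 36713.25 − 1198.5²/53 = 9611.3208
Sample variance = 9611.3208 / 52 = 184.8331
Standard deviation = √184.8331 = 13.5953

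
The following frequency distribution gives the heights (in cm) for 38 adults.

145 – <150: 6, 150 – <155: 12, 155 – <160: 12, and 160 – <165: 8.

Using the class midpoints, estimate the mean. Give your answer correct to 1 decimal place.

155.4

Midpoints: 147.5, 152.5, 157.5, 162.5
Σfm = 6×147.5 + 12×152.5 + 12×157.5 + 8×162.5 = 5905
n = Σf = 38
Mean = 5905 / 38 = 155.3947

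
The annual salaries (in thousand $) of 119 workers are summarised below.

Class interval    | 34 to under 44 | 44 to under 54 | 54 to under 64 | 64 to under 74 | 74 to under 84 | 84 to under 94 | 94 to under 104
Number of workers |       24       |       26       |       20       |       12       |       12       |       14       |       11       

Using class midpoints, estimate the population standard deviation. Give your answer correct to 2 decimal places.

19.76

Midpoints: 39, 49, 59, 69, 79, 89, 99
n = 119, Σfm = 7501, mean = 63.0336
Σfm² = 519279
Σf(m − x̄)² = Σfm² − (Σfm)²/n = 519279 − 7501²/119 = 46463.8655
Population variance = 46463.8655 / 119 = 390.4527
Standard deviation = √390.4527 = 19.7599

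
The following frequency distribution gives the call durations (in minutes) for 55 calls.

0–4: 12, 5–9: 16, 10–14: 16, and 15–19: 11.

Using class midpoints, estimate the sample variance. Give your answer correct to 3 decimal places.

27.643

Midpoints: 2, 7, 12, 17
n = 55, Σfm = 515, mean = 9.3636
Σfm² = 6315
Σf(m − x̄)² = Σfm² − (Σfm)²/n = 6315 − 515²/55 = 1492.7273
Sample variance = 1492.7273 / 54 = 27.6431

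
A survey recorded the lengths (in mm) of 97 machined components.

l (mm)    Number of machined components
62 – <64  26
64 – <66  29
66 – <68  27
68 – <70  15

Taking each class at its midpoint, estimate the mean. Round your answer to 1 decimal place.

65.6

Midpoints: 63, 65, 67, 69
Σfm = 26×63 + 29×65 + 27×67 + 15×69 = 6367
n = Σf = 97
Mean = 6367 / 97 = 65.6392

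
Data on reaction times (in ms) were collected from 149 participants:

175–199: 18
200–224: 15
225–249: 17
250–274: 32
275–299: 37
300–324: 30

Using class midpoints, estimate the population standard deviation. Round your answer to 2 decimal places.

Midpoints: 187, 212, 237, 262, 287, 312
n = 149, Σfm = 38938, mean = 261.3289
Σfm² = 10423056
Σf(m − x̄)² = Σfm² − (Σfm)²/n = 10423056 − 38938²/149 = 247432.8859
Population variance = 247432.8859 / 149 = 1660.6234
Standard deviation = √1660.6234 = 40.7507

40.75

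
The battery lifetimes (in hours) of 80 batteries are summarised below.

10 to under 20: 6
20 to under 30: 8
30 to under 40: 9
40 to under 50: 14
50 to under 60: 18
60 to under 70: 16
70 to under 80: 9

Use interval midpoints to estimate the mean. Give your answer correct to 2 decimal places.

49.25

Midpoints: 15, 25, 35, 45, 55, 65, 75
Σfm = 6×15 + 8×25 + 9×35 + 14×45 + 18×55 + 16×65 + 9×75 = 3940
n = Σf = 80
Mean = 3940 / 80 = 49.2500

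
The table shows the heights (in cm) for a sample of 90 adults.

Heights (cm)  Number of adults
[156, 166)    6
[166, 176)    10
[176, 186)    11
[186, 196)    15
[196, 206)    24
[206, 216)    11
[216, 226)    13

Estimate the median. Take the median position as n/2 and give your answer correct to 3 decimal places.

Cumulative frequencies: 6, 16, 27, 42, 66, 77, 90
n = 90; position = n/2 = 45.
This falls in the class [196, 206): L = 196, F = 42, f = 24, h = 10.
Median ≈ 196 + ((45 − 42) / 24) × 10 = 197.2500

197.250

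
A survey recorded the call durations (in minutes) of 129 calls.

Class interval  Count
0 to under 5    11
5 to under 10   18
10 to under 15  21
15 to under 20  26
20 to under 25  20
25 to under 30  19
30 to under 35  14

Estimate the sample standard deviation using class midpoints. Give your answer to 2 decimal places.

8.98

Midpoints: 2.5, 7.5, 12.5, 17.5, 22.5, 27.5, 32.5
n = 129, Σfm = 2307.5, mean = 17.8876
Σfm² = 51606.25
Σf(m − x̄)² = Σfm² − (Σfm)²/n = 51606.25 − 2307.5²/129 = 10330.6202
Sample variance = 10330.6202 / 128 = 80.7080
Standard deviation = √80.7080 = 8.9838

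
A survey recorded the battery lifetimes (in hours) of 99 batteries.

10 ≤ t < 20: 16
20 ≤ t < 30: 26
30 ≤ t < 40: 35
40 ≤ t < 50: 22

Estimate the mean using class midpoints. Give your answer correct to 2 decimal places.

31.36

Midpoints: 15, 25, 35, 45
Σfm = 16×15 + 26×25 + 35×35 + 22×45 = 3105
n = Σf = 99
Mean = 3105 / 99 = 31.3636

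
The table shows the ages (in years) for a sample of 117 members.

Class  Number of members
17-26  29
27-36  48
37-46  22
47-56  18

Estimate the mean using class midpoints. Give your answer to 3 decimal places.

Midpoints: 21.5, 31.5, 41.5, 51.5
Σfm = 29×21.5 + 48×31.5 + 22×41.5 + 18×51.5 = 3975.5
n = Σf = 117
Mean = 3975.5 / 117 = 33.9786

33.979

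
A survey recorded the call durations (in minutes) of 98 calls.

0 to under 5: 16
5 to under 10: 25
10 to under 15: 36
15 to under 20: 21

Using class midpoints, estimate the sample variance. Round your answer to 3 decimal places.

24.942

Midpoints: 2.5, 7.5, 12.5, 17.5
n = 98, Σfm = 1045, mean = 10.6633
Σfm² = 13562.5
Σf(m − x̄)² = Σfm² − (Σfm)²/n = 13562.5 − 1045²/98 = 2419.3878
Sample variance = 2419.3878 / 97 = 24.9421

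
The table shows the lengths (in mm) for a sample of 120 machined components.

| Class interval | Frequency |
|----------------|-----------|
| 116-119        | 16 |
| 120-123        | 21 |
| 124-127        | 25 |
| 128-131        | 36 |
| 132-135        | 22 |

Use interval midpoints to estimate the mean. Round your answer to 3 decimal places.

Midpoints: 117.5, 121.5, 125.5, 129.5, 133.5
Σfm = 16×117.5 + 21×121.5 + 25×125.5 + 36×129.5 + 22×133.5 = 15168
n = Σf = 120
Mean = 15168 / 120 = 126.4000

126.400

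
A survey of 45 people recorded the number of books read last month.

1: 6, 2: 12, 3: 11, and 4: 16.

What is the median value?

Cumulative frequencies: 6, 18, 29, 45
n = 45, so the median is the value in position (n+1)/2 = 23.
Position 23 falls at value 3.

3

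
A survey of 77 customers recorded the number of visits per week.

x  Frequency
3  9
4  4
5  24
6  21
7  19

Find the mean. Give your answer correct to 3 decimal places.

Values: 3, 4, 5, 6, 7
Σfx = 9×3 + 4×4 + 24×5 + 21×6 + 19×7 = 422
n = Σf = 77
Mean = 422 / 77 = 5.4805

5.481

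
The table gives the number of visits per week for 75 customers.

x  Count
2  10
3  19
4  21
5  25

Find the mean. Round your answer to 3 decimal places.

Values: 2, 3, 4, 5
Σfx = 10×2 + 19×3 + 21×4 + 25×5 = 286
n = Σf = 75
Mean = 286 / 75 = 3.8133

3.813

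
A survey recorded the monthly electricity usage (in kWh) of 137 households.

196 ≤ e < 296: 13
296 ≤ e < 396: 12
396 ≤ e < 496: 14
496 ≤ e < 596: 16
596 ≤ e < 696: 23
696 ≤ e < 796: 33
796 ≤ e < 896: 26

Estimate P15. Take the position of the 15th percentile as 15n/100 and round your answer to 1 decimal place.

Cumulative frequencies: 13, 25, 39, 55, 78, 111, 137
n = 137; position = 15n/100 = 20.55.
This falls in the class 296 ≤ e < 396: L = 296, F = 13, f = 12, h = 100.
15th percentile ≈ 296 + ((20.55 − 13) / 12) × 100 = 358.9167

358.9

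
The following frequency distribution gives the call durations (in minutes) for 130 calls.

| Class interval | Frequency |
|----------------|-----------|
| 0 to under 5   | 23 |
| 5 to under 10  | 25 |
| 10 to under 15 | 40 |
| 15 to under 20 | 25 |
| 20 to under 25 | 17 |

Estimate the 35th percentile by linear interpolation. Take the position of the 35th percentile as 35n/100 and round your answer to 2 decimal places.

Cumulative frequencies: 23, 48, 88, 113, 130
n = 130; position = 35n/100 = 45.5.
This falls in the class 5 to under 10: L = 5, F = 23, f = 25, h = 5.
35th percentile ≈ 5 + ((45.5 − 23) / 25) × 5 = 9.5000

9.50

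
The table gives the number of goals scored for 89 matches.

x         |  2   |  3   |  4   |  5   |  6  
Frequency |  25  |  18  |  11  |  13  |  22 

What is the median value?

Cumulative frequencies: 25, 43, 54, 67, 89
n = 89, so the median is the value in position (n+1)/2 = 45.
Position 45 falls at value 4.

4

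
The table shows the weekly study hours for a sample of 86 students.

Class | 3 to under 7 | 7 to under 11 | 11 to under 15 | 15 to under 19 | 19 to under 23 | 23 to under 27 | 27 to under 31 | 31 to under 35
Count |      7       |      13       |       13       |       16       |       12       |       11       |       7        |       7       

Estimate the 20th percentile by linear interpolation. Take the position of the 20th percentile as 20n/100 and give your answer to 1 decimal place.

10.1

Cumulative frequencies: 7, 20, 33, 49, 61, 72, 79, 86
n = 86; position = 20n/100 = 17.2.
This falls in the class 7 to under 11: L = 7, F = 7, f = 13, h = 4.
20th percentile ≈ 7 + ((17.2 − 7) / 13) × 4 = 10.1385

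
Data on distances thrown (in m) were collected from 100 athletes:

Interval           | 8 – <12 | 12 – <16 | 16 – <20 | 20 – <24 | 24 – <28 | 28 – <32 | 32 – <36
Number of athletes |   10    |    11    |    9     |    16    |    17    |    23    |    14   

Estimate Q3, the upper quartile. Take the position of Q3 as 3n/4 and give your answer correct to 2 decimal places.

Cumulative frequencies: 10, 21, 30, 46, 63, 86, 100
n = 100; position = 3n/4 = 75.
This falls in the class 28 – <32: L = 28, F = 63, f = 23, h = 4.
Upper quartile ≈ 28 + ((75 − 63) / 23) × 4 = 30.0870

30.09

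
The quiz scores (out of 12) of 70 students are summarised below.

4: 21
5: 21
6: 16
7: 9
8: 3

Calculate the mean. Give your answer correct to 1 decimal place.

Values: 4, 5, 6, 7, 8
Σfx = 21×4 + 21×5 + 16×6 + 9×7 + 3×8 = 372
n = Σf = 70
Mean = 372 / 70 = 5.3143

5.3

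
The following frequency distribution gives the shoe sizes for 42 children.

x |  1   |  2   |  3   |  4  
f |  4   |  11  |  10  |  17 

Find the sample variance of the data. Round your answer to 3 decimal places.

Values: 1, 2, 3, 4
n = 42, Σfx = 124, mean = 2.9524
Σfx² = 410
Σf(x − x̄)² = Σfx² − (Σfx)²/n = 410 − 124²/42 = 43.9048
Sample variance = 43.9048 / 41 = 1.0708

1.071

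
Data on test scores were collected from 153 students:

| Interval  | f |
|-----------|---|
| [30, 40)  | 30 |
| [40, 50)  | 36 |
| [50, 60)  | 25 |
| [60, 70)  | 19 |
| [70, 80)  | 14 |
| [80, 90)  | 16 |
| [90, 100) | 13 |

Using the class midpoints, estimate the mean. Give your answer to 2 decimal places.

58.33

Midpoints: 35, 45, 55, 65, 75, 85, 95
Σfm = 30×35 + 36×45 + 25×55 + 19×65 + 14×75 + 16×85 + 13×95 = 8925
n = Σf = 153
Mean = 8925 / 153 = 58.3333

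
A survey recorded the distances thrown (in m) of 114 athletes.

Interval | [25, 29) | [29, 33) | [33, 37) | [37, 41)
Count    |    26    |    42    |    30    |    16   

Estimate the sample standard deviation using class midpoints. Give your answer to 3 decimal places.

3.922

Midpoints: 27, 31, 35, 39
n = 114, Σfm = 3678, mean = 32.2632
Σfm² = 120402
Σf(m − x̄)² = Σfm² − (Σfm)²/n = 120402 − 3678²/114 = 1738.1053
Sample variance = 1738.1053 / 113 = 15.3815
Standard deviation = √15.3815 = 3.9219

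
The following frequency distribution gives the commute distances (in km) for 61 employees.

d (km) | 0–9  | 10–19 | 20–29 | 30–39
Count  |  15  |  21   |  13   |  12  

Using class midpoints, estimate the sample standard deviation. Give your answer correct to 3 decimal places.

10.651

Midpoints: 4.5, 14.5, 24.5, 34.5
n = 61, Σfm = 1104.5, mean = 18.1066
Σfm² = 26805.25
Σf(m − x̄)² = Σfm² − (Σfm)²/n = 26805.25 − 1104.5²/61 = 6806.5574
Sample variance = 6806.5574 / 60 = 113.4426
Standard deviation = √113.4426 = 10.6509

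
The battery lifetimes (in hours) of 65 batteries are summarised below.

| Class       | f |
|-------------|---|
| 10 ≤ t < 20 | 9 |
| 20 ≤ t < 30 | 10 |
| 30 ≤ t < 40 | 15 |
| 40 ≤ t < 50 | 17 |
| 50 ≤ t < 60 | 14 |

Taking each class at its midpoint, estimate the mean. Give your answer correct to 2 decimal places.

37.62

Midpoints: 15, 25, 35, 45, 55
Σfm = 9×15 + 10×25 + 15×35 + 17×45 + 14×55 = 2445
n = Σf = 65
Mean = 2445 / 65 = 37.6154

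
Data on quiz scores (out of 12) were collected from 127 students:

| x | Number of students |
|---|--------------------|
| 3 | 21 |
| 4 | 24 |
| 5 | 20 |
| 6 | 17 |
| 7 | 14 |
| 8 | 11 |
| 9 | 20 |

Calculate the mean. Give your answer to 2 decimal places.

Values: 3, 4, 5, 6, 7, 8, 9
Σfx = 21×3 + 24×4 + 20×5 + 17×6 + 14×7 + 11×8 + 20×9 = 727
n = Σf = 127
Mean = 727 / 127 = 5.7244

5.72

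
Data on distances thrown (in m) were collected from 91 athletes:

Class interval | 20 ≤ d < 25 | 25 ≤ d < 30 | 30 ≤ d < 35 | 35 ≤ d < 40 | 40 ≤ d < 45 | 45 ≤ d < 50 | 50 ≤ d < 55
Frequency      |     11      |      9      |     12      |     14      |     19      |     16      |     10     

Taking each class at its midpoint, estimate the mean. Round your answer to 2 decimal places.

Midpoints: 22.5, 27.5, 32.5, 37.5, 42.5, 47.5, 52.5
Σfm = 11×22.5 + 9×27.5 + 12×32.5 + 14×37.5 + 19×42.5 + 16×47.5 + 10×52.5 = 3502.5
n = Σf = 91
Mean = 3502.5 / 91 = 38.4890

38.49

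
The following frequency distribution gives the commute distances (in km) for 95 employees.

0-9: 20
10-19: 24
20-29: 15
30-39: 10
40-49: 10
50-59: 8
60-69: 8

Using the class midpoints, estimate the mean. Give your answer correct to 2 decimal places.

Midpoints: 4.5, 14.5, 24.5, 34.5, 44.5, 54.5, 64.5
Σfm = 20×4.5 + 24×14.5 + 15×24.5 + 10×34.5 + 10×44.5 + 8×54.5 + 8×64.5 = 2547.5
n = Σf = 95
Mean = 2547.5 / 95 = 26.8158

26.82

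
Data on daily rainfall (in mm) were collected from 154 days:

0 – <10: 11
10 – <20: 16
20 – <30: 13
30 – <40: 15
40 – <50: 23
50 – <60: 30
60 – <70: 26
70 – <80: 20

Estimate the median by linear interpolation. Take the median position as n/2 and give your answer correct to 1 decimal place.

49.6

Cumulative frequencies: 11, 27, 40, 55, 78, 108, 134, 154
n = 154; position = n/2 = 77.
This falls in the class 40 – <50: L = 40, F = 55, f = 23, h = 10.
Median ≈ 40 + ((77 − 55) / 23) × 10 = 49.5652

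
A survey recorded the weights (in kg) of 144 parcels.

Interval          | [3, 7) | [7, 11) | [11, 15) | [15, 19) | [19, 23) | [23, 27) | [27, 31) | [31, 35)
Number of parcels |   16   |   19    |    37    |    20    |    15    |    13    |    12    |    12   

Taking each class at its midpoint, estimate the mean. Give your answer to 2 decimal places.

17.06

Midpoints: 5, 9, 13, 17, 21, 25, 29, 33
Σfm = 16×5 + 19×9 + 37×13 + 20×17 + 15×21 + 13×25 + 12×29 + 12×33 = 2456
n = Σf = 144
Mean = 2456 / 144 = 17.0556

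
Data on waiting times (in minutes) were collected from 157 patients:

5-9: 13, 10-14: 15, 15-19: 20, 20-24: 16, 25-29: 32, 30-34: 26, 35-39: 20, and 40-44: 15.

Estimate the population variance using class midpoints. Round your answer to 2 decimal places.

Midpoints: 7, 12, 17, 22, 27, 32, 37, 42
n = 157, Σfm = 4029, mean = 25.6624
Σfm² = 120113
Σf(m − x̄)² = Σfm² − (Σfm)²/n = 120113 − 4029²/157 = 16719.1083
Population variance = 16719.1083 / 157 = 106.4911

106.49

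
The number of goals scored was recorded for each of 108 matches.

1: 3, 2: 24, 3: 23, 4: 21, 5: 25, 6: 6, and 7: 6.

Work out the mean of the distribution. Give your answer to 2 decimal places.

3.77

Values: 1, 2, 3, 4, 5, 6, 7
Σfx = 3×1 + 24×2 + 23×3 + 21×4 + 25×5 + 6×6 + 6×7 = 407
n = Σf = 108
Mean = 407 / 108 = 3.7685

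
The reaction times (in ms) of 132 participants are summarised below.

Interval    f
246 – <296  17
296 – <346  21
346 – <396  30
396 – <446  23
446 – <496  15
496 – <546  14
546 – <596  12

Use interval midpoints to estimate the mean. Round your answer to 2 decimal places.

Midpoints: 271, 321, 371, 421, 471, 521, 571
Σfm = 17×271 + 21×321 + 30×371 + 23×421 + 15×471 + 14×521 + 12×571 = 53372
n = Σf = 132
Mean = 53372 / 132 = 404.3333

404.33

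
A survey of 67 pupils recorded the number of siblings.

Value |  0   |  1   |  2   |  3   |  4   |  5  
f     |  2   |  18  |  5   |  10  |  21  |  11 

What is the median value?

3

Cumulative frequencies: 2, 20, 25, 35, 56, 67
n = 67, so the median is the value in position (n+1)/2 = 34.
Position 34 falls at value 3.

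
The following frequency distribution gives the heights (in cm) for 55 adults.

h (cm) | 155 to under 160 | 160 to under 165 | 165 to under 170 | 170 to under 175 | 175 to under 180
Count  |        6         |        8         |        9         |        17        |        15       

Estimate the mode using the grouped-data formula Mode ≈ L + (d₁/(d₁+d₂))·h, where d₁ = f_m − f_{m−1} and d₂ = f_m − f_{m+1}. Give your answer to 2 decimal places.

174.00

Modal class: 170 to under 175 (highest frequency 17).
d₁ = 17 − 9 = 8, d₂ = 17 − 15 = 2
Mode ≈ 170 + (8/(8+2)) × 5 = 170 + 4.0000 = 174.0000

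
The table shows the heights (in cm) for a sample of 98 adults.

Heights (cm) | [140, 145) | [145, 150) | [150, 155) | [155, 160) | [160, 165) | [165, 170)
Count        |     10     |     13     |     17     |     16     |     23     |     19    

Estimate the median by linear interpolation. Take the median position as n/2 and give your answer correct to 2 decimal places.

157.81

Cumulative frequencies: 10, 23, 40, 56, 79, 98
n = 98; position = n/2 = 49.
This falls in the class [155, 160): L = 155, F = 40, f = 16, h = 5.
Median ≈ 155 + ((49 − 40) / 16) × 5 = 157.8125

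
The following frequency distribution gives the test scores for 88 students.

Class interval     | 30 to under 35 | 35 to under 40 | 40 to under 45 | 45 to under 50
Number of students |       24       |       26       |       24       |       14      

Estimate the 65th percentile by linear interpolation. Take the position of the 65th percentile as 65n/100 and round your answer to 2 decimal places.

41.50

Cumulative frequencies: 24, 50, 74, 88
n = 88; position = 65n/100 = 57.2.
This falls in the class 40 to under 45: L = 40, F = 50, f = 24, h = 5.
65th percentile ≈ 40 + ((57.2 − 50) / 24) × 5 = 41.5000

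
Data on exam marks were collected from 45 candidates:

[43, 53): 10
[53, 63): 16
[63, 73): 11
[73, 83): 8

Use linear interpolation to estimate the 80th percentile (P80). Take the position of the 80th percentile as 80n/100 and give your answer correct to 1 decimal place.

72.1

Cumulative frequencies: 10, 26, 37, 45
n = 45; position = 80n/100 = 36.
This falls in the class [63, 73): L = 63, F = 26, f = 11, h = 10.
80th percentile ≈ 63 + ((36 − 26) / 11) × 10 = 72.0909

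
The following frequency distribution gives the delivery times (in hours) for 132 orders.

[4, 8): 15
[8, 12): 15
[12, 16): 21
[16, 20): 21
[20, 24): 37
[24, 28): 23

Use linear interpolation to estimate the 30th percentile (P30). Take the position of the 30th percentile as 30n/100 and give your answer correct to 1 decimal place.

13.8

Cumulative frequencies: 15, 30, 51, 72, 109, 132
n = 132; position = 30n/100 = 39.6.
This falls in the class [12, 16): L = 12, F = 30, f = 21, h = 4.
30th percentile ≈ 12 + ((39.6 − 30) / 21) × 4 = 13.8286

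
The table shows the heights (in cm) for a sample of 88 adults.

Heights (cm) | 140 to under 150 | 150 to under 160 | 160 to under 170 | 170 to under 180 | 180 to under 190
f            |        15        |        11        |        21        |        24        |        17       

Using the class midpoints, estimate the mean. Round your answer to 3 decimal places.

Midpoints: 145, 155, 165, 175, 185
Σfm = 15×145 + 11×155 + 21×165 + 24×175 + 17×185 = 14690
n = Σf = 88
Mean = 14690 / 88 = 166.9318

166.932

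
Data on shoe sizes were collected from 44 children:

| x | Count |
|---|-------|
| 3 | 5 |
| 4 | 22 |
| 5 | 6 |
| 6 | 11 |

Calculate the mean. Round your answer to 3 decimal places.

4.523

Values: 3, 4, 5, 6
Σfx = 5×3 + 22×4 + 6×5 + 11×6 = 199
n = Σf = 44
Mean = 199 / 44 = 4.5227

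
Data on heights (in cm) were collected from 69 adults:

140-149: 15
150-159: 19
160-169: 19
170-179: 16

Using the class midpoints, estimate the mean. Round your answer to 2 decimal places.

Midpoints: 144.5, 154.5, 164.5, 174.5
Σfm = 15×144.5 + 19×154.5 + 19×164.5 + 16×174.5 = 11020.5
n = Σf = 69
Mean = 11020.5 / 69 = 159.7174

159.72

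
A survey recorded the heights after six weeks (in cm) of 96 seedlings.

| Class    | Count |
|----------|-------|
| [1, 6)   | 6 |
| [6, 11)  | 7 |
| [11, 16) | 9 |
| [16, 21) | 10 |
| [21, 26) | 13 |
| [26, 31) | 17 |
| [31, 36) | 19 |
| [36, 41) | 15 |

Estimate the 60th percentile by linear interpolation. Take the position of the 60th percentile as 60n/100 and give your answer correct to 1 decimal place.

Cumulative frequencies: 6, 13, 22, 32, 45, 62, 81, 96
n = 96; position = 60n/100 = 57.6.
This falls in the class [26, 31): L = 26, F = 45, f = 17, h = 5.
60th percentile ≈ 26 + ((57.6 − 45) / 17) × 5 = 29.7059

29.7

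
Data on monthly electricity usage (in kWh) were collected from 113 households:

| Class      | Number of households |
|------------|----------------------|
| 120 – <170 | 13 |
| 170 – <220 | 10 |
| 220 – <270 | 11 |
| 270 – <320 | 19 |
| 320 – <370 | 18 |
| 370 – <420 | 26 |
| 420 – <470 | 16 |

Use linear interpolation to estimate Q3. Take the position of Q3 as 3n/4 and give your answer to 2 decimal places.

Cumulative frequencies: 13, 23, 34, 53, 71, 97, 113
n = 113; position = 3n/4 = 84.75.
This falls in the class 370 – <420: L = 370, F = 71, f = 26, h = 50.
Upper quartile ≈ 370 + ((84.75 − 71) / 26) × 50 = 396.4423

396.44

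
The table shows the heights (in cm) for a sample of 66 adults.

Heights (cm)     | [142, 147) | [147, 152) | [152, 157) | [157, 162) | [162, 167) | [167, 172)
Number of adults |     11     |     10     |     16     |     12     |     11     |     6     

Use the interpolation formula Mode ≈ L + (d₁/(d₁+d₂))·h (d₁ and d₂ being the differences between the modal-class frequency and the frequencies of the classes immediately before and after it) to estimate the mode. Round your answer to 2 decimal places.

Modal class: [152, 157) (highest frequency 16).
d₁ = 16 − 10 = 6, d₂ = 16 − 12 = 4
Mode ≈ 152 + (6/(6+4)) × 5 = 152 + 3.0000 = 155.0000

155.00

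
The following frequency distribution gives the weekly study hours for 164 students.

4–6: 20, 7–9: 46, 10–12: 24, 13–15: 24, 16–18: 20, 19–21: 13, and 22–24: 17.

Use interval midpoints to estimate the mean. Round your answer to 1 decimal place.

Midpoints: 5, 8, 11, 14, 17, 20, 23
Σfm = 20×5 + 46×8 + 24×11 + 24×14 + 20×17 + 13×20 + 17×23 = 2059
n = Σf = 164
Mean = 2059 / 164 = 12.5549

12.6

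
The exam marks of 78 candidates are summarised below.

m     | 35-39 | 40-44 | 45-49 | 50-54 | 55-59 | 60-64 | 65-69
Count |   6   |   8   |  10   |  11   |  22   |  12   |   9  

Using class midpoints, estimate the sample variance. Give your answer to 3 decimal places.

76.694

Midpoints: 37, 42, 47, 52, 57, 62, 67
n = 78, Σfm = 4201, mean = 53.8590
Σfm² = 232167
Σf(m − x̄)² = Σfm² − (Σfm)²/n = 232167 − 4201²/78 = 5905.4487
Sample variance = 5905.4487 / 77 = 76.6941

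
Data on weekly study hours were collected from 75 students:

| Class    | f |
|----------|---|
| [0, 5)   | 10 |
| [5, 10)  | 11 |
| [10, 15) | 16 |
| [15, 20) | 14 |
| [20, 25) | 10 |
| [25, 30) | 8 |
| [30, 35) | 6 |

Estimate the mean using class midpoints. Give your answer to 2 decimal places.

Midpoints: 2.5, 7.5, 12.5, 17.5, 22.5, 27.5, 32.5
Σfm = 10×2.5 + 11×7.5 + 16×12.5 + 14×17.5 + 10×22.5 + 8×27.5 + 6×32.5 = 1192.5
n = Σf = 75
Mean = 1192.5 / 75 = 15.9000

15.90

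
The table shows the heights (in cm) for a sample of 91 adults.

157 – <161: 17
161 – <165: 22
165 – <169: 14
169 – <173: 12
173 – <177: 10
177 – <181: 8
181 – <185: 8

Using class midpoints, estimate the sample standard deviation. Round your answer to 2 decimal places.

Midpoints: 159, 163, 167, 171, 175, 179, 183
n = 91, Σfm = 15325, mean = 168.4066
Σfm² = 2586123
Σf(m − x̄)² = Σfm² − (Σfm)²/n = 2586123 − 15325²/91 = 5291.9560
Sample variance = 5291.9560 / 90 = 58.7995
Standard deviation = √58.7995 = 7.6681

7.67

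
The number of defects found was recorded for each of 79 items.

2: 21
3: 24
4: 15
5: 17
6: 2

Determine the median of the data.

3

Cumulative frequencies: 21, 45, 60, 77, 79
n = 79, so the median is the value in position (n+1)/2 = 40.
Position 40 falls at value 3.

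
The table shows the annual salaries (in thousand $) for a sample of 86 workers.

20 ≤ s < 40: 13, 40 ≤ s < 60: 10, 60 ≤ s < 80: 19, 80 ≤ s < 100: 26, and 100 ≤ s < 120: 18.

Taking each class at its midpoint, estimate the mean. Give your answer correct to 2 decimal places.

Midpoints: 30, 50, 70, 90, 110
Σfm = 13×30 + 10×50 + 19×70 + 26×90 + 18×110 = 6540
n = Σf = 86
Mean = 6540 / 86 = 76.0465

76.05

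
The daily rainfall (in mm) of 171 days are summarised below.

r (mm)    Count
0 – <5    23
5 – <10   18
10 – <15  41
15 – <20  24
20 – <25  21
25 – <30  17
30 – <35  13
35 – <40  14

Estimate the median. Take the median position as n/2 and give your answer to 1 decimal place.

15.7

Cumulative frequencies: 23, 41, 82, 106, 127, 144, 157, 171
n = 171; position = n/2 = 85.5.
This falls in the class 15 – <20: L = 15, F = 82, f = 24, h = 5.
Median ≈ 15 + ((85.5 − 82) / 24) × 5 = 15.7292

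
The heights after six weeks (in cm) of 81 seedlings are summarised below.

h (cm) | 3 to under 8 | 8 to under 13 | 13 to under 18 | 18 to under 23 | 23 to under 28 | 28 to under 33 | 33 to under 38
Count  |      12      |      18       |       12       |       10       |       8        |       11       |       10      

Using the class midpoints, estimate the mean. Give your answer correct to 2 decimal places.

Midpoints: 5.5, 10.5, 15.5, 20.5, 25.5, 30.5, 35.5
Σfm = 12×5.5 + 18×10.5 + 12×15.5 + 10×20.5 + 8×25.5 + 11×30.5 + 10×35.5 = 1540.5
n = Σf = 81
Mean = 1540.5 / 81 = 19.0185

19.02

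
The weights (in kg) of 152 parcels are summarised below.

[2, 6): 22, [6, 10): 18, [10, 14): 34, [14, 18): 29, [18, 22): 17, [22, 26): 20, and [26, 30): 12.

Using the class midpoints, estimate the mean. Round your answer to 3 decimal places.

14.868

Midpoints: 4, 8, 12, 16, 20, 24, 28
Σfm = 22×4 + 18×8 + 34×12 + 29×16 + 17×20 + 20×24 + 12×28 = 2260
n = Σf = 152
Mean = 2260 / 152 = 14.8684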